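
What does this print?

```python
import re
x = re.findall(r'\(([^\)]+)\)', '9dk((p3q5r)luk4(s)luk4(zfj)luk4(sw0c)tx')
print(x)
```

With a single group, `findall` returns only what that group captured — 4 items.

['(p3q5r', 's', 'zfj', 'sw0c']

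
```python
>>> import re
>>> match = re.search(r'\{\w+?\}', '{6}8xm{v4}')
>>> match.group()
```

'{6}'

The match spans [0:3] → '{6}'.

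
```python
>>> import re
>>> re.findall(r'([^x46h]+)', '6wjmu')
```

Because there's exactly one group, `findall` drops the full match and keeps group 1 from the one hit.

['wjmu']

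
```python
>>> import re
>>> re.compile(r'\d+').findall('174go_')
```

['174']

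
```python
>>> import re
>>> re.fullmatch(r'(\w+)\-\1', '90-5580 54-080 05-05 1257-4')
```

None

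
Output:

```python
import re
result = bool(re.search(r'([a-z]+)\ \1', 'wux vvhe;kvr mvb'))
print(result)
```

The backreference `\1` re-matches whatever the first group consumed, character for character.
Unlike `match`, `search` isn't anchored — it looks for the pattern anywhere in the string.
Here nothing in the string fits, so the call returns None, and `bool(None)` is False.

False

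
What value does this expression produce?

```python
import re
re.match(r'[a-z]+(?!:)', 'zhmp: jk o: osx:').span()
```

`(?!…)`/`(?<!…)` only lets a position through if the neighbouring text does NOT match; no characters are consumed.
`re.match` won't scan ahead — the pattern has to work from the very first character.
The match spans [0:3] → 'zhm'.

(0, 3)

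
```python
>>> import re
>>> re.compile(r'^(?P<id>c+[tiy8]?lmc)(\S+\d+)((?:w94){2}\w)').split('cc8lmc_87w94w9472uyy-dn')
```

['', 'cc8lmc', '_87', 'w94w947', '2uyy-dn']

The pattern matches anchored at the start of the string; then one or more of a literal 'c', then optionally one of [tiy8], then the literal 'lmc' (captured as 'id'); then one or more of a non-whitespace character, then one or more of a digit (captured); then the literal 'w94' repeated 2 times, then a word character (captured).
Because the pattern has a capturing group, `split` also inserts each captured text between the pieces.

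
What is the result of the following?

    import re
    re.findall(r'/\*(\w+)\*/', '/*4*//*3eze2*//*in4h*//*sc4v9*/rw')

Walking the string: at [0:5] match '/*4*/', group 1 = '4'; at [5:14] match '/*3eze2*/', group 1 = '3eze2'; at [14:22] match '/*in4h*/', group 1 = 'in4h'; at [22:31] match '/*sc4v9*/', group 1 = 'sc4v9'.
Because there's exactly one group, `findall` drops the full match and keeps group 1 from each hit.

['4', '3eze2', 'in4h', 'sc4v9']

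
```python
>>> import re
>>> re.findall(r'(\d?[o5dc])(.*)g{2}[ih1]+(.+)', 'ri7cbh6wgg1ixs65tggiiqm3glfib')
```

The pattern matches optionally a digit, then one of [o5dc] (captured); then zero or more of any character (captured); then exactly 2 of the literal 'g', then one or more of one of [ih1]; then one or more of any character (captured).
Walking the string: at [2:29] match '7cbh6wgg1ixs65tggiiqm3glfib', groups = ('7c', 'bh6wgg1ixs65t', 'qm3glfib').
Multiple groups make `findall` return tuples — one 3-tuple for the one match.

[('7c', 'bh6wgg1ixs65t', 'qm3glfib')]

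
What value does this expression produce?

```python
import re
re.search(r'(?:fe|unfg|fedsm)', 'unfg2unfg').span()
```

`re.search` tries every starting position until one works.
The match spans [0:4] → 'unfg'.

(0, 4)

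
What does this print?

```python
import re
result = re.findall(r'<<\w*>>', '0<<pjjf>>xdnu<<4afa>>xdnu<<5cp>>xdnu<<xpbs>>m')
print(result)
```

['<<pjjf>>', '<<4afa>>', '<<5cp>>', '<<xpbs>>']

Walking the string: at [1:9] → '<<pjjf>>'; at [13:21] → '<<4afa>>'; at [25:32] → '<<5cp>>'; at [36:44] → '<<xpbs>>'.
With no groups in the pattern, `findall` gives back each whole match — 4 here.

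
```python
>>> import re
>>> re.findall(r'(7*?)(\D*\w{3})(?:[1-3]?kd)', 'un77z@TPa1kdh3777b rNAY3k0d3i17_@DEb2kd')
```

[('77', 'z@TPa1'), ('7', '_@DEb2')]

The pattern matches zero or more of a literal '7' (lazy) (captured); then zero or more of a non-digit, then exactly 3 of a word character (captured); then optionally a character in [1-3], then the literal 'kd' (non-capturing group).
Scanning left to right: at [2:12] match '77z@TPa1kd', groups = ('77', 'z@TPa1'); at [30:39] match '7_@DEb2kd', groups = ('7', '_@DEb2').
`findall` packs the 2 group values into a tuple for every match.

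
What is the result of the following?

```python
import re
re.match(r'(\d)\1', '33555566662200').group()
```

`\1` is not a pattern — it's the concrete string captured by group 1, re-applied verbatim.
`re.match` only tries the pattern at the start of the string.
The match spans [0:2] → '33'.
Captured: group 1 = '3'.

'33'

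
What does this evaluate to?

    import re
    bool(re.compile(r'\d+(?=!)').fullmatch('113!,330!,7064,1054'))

`re.fullmatch` requires the pattern to consume the entire string.
Here there's no way to consume every character, so the call returns None, and `bool(None)` is False.

False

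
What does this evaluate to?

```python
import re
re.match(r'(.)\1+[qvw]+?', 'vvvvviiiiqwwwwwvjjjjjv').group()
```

'vvvvv'

`match` is anchored at position 0; if the pattern doesn't fit there, it returns None.
The match spans [0:5] → 'vvvvv'.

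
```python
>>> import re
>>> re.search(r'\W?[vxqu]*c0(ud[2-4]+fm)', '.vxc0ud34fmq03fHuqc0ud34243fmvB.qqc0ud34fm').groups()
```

('ud34fm',)

Pattern: optionally a non-word character, then zero or more of one of [vxqu], then the literal 'c0'; then the literal 'ud', then one or more of a character in [2-4], then the literal 'fm' (captured).
`re.search` scans for the first position where the pattern succeeds.
The match spans [0:11] → '.vxc0ud34fm'.
Captured: group 1 = 'ud34fm'.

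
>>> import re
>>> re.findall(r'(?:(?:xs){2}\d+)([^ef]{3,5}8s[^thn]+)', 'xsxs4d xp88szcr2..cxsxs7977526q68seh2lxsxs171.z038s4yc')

The pattern matches the literal 'xs' repeated 2 times, then one or more of a digit (non-capturing group); then 3 to 5 of any character except [ef], then the literal '8s', then one or more of any character except [thn] (captured).
Walking the string: at [0:35] match 'xsxs4d xp88szcr2..cxsxs7977526q68se', group 1 = 'd xp88szcr2..cxsxs7977526q68se'; at [38:54] match 'xsxs171.z038s4yc', group 1 = '.z038s4yc'.
`findall` collects group 1 from each match (2 total).

['d xp88szcr2..cxsxs7977526q68se', '.z038s4yc']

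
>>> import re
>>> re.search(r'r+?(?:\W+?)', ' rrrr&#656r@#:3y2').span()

(1, 6)

A `+?`/`*?`/`{m,n}?` starts at its minimum and grows only as far as needed for what follows to match.
The match spans [1:6] → 'rrrr&'.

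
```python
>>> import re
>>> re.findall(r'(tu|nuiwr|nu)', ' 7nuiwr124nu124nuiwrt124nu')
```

['nuiwr', 'nu', 'nuiwr', 'nu']

Alternation isn't longest-match — the leftmost alternative that fits at this position is chosen.
`findall` collects group 1 from each match (4 total).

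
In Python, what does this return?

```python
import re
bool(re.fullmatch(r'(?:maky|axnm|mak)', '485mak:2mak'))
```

False

`re.fullmatch` requires the pattern to consume the entire string.
Here the pattern can't cover the whole string, so the call returns None, and `bool(None)` is False.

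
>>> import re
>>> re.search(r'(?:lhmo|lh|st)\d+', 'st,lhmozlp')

None

`re.search` scans for the first position where the pattern succeeds.
Here nothing in the string fits, so the call returns None.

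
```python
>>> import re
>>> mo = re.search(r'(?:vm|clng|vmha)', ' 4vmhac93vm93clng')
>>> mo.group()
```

'vm'

The regex engine tests alternatives in the order written; an earlier branch that matches wins even if a later one would match more.
`re.search` scans for the first position where the pattern succeeds.
The match spans [2:4] → 'vm'.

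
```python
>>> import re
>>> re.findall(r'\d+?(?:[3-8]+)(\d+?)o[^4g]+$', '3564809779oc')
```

This matches one or more of a digit (lazy); then one or more of a character in [3-8] (non-capturing group); then one or more of a digit (lazy) (captured); then the literal 'o', then one or more of any character except [4g]; then anchored at the end.
Because the quantifier is non-greedy, it stops expanding at the earliest point where the rest of the pattern can succeed.
Matches: at [0:12] match '3564809779oc', group 1 = '09779'.
One capturing group, so `findall` returns just the captured substring from the one match — 1 in all.

['09779']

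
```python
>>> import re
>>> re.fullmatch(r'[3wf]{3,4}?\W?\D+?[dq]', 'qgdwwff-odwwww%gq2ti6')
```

None

`fullmatch` succeeds only if the pattern covers the string from start to end.
Here the pattern can't cover the whole string, so the call returns None.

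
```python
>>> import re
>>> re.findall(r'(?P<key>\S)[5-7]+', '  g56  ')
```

['g']

`findall` collects group 1 from the one match (1 total).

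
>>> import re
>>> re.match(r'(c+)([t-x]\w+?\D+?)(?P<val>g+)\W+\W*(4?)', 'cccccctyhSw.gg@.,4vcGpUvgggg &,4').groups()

('cccccc', 'tyhSw.', 'gg', '4')

The match spans [0:18] → 'cccccctyhSw.gg@.,4'.
Captured: group 1 = 'cccccc', group 2 = 'tyhSw.', group 3 = 'gg', group 4 = '4'.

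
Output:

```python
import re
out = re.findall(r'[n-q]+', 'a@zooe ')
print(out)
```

['oo']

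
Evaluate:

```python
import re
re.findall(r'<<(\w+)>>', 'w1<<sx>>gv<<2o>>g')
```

Matches: at [2:8] match '<<sx>>', group 1 = 'sx'; at [10:16] match '<<2o>>', group 1 = '2o'.
`findall` collects group 1 from each match (2 total).

['sx', '2o']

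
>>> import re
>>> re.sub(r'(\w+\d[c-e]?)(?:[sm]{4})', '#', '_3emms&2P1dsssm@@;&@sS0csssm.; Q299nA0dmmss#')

Pattern: one or more of a word character, then a digit, then optionally a character in [c-e] (captured); then exactly 4 of one of [sm] (non-capturing group).
Each match is replaced by '#'.

'_3emms&#@@;&@#.; ##'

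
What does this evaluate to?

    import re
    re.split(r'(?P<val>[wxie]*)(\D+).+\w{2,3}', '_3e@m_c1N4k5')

['', '', '_', '']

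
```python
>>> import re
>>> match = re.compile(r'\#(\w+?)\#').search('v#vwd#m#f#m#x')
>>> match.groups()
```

`search` walks the string left to right and returns the first match it finds.
The match spans [1:6] → '#vwd#'.
Captured: group 1 = 'vwd'.

('vwd',)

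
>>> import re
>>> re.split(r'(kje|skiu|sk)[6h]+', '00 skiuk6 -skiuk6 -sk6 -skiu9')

['00 skiuk6 -skiuk6 -', 'sk', ' -skiu9']

`re.split` interleaves the captured-group text with the surrounding fragments.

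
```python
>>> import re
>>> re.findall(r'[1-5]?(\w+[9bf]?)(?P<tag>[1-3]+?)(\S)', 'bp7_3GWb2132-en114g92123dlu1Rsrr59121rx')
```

[('bp7_3GWb213', '2', '-'), ('en114g92123dlu1Rsrr5912', '1', 'r')]

Multiple groups make `findall` return tuples — one 3-tuple for each match.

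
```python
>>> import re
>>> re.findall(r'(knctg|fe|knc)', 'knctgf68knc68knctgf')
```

['knctg', 'knc', 'knctg']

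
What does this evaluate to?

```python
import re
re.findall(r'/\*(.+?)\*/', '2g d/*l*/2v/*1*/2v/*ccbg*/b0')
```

The `?` after the quantifier makes it lazy — it takes as little as possible before letting the rest of the pattern try.
Matches: at [4:9] match '/*l*/', group 1 = 'l'; at [11:16] match '/*1*/', group 1 = '1'; at [18:26] match '/*ccbg*/', group 1 = 'ccbg'.
Because there's exactly one group, `findall` drops the full match and keeps group 1 from each hit.

['l', '1', 'ccbg']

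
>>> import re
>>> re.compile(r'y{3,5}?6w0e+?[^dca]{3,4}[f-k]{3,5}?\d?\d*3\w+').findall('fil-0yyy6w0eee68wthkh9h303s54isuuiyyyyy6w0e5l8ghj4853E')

With no groups in the pattern, `findall` gives back each whole match — 1 here.

['yyyyy6w0e5l8ghj4853E']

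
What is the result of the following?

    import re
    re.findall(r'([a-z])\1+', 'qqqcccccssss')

The backreference `\1` re-matches whatever the first group consumed, character for character.
With a single group, `findall` returns only what that group captured — 3 items.

['q', 'c', 's']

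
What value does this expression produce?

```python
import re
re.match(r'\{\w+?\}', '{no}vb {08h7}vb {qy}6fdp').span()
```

(0, 4)

`match` is anchored at position 0; if the pattern doesn't fit there, it returns None.
The match spans [0:4] → '{no}'.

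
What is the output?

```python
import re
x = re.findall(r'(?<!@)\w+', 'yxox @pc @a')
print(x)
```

['yxox', 'c']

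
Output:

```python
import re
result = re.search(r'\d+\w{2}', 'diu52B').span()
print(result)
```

(3, 6)

The pattern matches one or more of a digit; then exactly 2 of a word character.
`re.search` scans for the first position where the pattern succeeds.
The match spans [3:6] → '52B'.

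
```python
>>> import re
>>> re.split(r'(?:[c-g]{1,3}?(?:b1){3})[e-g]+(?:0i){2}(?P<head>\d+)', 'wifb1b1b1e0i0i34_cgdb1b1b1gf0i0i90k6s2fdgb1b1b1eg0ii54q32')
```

['wi', '34', '_', '90', 'k6s2fdgb1b1b1eg0ii54q32']

Pattern: 1 to 3 of a character in [c-g] (lazy), then the literal 'b1' repeated 3 times (non-capturing group); then one or more of a character in [e-g], then the literal '0i' repeated 2 times; then one or more of a digit (captured as 'head').
Matches to split on: at [2:16] → 'fb1b1b1e0i0i34'; at [17:34] → 'cgdb1b1b1gf0i0i90'.
With a capturing group present, the delimiter's captured portion is kept in the result list.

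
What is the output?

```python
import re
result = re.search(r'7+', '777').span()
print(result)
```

(0, 3)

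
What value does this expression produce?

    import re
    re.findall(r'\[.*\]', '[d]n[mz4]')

['[d]n[mz4]']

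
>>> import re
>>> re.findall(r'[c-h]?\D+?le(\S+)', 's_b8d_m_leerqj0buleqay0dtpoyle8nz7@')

['erqj0buleqay0dtpoyle8nz7@']

Pattern: optionally a character in [c-h], then one or more of a non-digit (lazy), then the literal 'le'; then one or more of a non-whitespace character (captured).
Walking the string: at [4:35] match 'd_m_leerqj0buleqay0dtpoyle8nz7@', group 1 = 'erqj0buleqay0dtpoyle8nz7@'.
With a single group, `findall` returns only what that group captured — 1 item.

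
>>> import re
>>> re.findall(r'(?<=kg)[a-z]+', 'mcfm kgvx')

The lookaround is zero-width — it requires the adjacent text to match without consuming it, so the asserted text isn't part of the match.
Scanning left to right: at [7:9] → 'vx'.
`findall` yields the raw match text (1 of them) because the pattern has no groups.

['vx']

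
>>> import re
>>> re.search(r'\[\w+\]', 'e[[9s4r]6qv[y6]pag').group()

'[9s4r]'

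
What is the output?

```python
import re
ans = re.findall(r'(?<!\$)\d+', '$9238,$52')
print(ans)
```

`(?!…)`/`(?<!…)` only lets a position through if the neighbouring text does NOT match; no characters are consumed.
Matches: at [2:5] → '238'; at [8:9] → '2'.
No capturing groups, so `findall` returns the 2 full match strings.

['238', '2']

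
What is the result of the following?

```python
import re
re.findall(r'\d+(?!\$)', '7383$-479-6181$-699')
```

The negative lookaround is zero-width — it rules out positions where the adjacent text would match, without consuming anything.
No capturing groups, so `findall` returns the 4 full match strings.

['738', '479', '618', '699']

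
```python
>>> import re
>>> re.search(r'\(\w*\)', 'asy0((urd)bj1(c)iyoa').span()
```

(5, 10)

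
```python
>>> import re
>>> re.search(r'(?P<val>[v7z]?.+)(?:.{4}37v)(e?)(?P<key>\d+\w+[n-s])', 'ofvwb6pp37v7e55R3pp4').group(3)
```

Pattern: optionally one of [v7z], then one or more of any character (captured as 'val'); then exactly 4 of any character, then the literal '37v' (non-capturing group); then optionally a literal 'e' (captured); then one or more of a digit, then one or more of a word character, then a character in [n-s] (captured as 'key').
Unlike `match`, `search` isn't anchored — it looks for the pattern anywhere in the string.
The match spans [0:19] → 'ofvwb6pp37v7e55R3pp'.
Captured: group 1 = 'ofvw', group 2 = '', group 3 = '7e55R3pp'.

'7e55R3pp'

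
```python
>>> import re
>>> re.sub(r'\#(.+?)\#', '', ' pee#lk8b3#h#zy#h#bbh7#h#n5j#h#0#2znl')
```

Each match is replaced by ''.

' peehhhh2znl'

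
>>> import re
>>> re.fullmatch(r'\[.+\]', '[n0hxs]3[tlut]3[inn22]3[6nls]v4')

None

`re.fullmatch` requires the pattern to consume the entire string.
Here the string isn't matched end-to-end, so the call returns None.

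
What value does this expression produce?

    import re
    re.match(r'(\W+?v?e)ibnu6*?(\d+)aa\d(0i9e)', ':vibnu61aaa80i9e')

Pattern: one or more of a non-word character (lazy), then optionally the literal 'v', then a literal 'e' (captured); then the literal 'ib', then the literal 'nu', then zero or more of a literal '6' (lazy); then one or more of a digit (captured); then the literal 'aa', then a digit; then the literal '0', then the literal 'i9e' (captured).
`match` is anchored at position 0; if the pattern doesn't fit there, it returns None.
Here the pattern fails at index 0, so the call returns None.

None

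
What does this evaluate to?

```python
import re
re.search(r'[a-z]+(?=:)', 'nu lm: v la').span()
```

(3, 5)

The `(?=…)`/`(?<=…)` assertion just peeks at neighbouring text; it doesn't advance the match position.
`re.search` scans for the first position where the pattern succeeds.
The match spans [3:5] → 'lm'.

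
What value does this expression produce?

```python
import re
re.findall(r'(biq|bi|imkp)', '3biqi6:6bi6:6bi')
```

['biq', 'bi', 'bi']

The regex engine tests alternatives in the order written; an earlier branch that matches wins even if a later one would match more.
Matches: at [1:4] match 'biq', group 1 = 'biq'; at [8:10] match 'bi', group 1 = 'bi'; at [13:15] match 'bi', group 1 = 'bi'.
`findall` collects group 1 from each match (3 total).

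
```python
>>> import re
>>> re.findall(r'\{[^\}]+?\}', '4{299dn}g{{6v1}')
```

Walking the string: at [1:8] → '{299dn}'; at [9:15] → '{{6v1}'.
`findall` yields the raw match text (2 of them) because the pattern has no groups.

['{299dn}', '{{6v1}']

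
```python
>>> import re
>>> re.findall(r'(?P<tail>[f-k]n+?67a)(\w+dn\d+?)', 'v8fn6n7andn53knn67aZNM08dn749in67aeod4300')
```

[('knn67a', 'ZNM08dn7')]

Pattern: a character in [f-k], then one or more of a literal 'n' (lazy), then the literal '67a' (captured as 'tail'); then one or more of a word character, then the literal 'dn', then one or more of a digit (lazy) (captured).
Matches: at [13:27] match 'knn67aZNM08dn7', groups = ('knn67a', 'ZNM08dn7').
`findall` packs the 2 group values into a tuple for every match.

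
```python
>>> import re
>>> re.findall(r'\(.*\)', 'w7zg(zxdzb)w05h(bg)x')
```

`findall` yields the raw match text (1 of them) because the pattern has no groups.

['(zxdzb)w05h(bg)']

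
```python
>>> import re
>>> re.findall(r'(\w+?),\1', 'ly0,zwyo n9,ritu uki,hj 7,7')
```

['7']

A backreference is literal: `\1` must see the identical characters the first group matched.
Walking the string: at [24:27] match '7,7', group 1 = '7'.
Because there's exactly one group, `findall` drops the full match and keeps group 1 from the one hit.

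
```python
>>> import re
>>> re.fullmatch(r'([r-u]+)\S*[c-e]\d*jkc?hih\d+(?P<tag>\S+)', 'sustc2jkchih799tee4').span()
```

(0, 19)

`re.fullmatch` is like wrapping the pattern in `^…$` (in single-line mode).
The match spans [0:19] → 'sustc2jkchih799tee4'.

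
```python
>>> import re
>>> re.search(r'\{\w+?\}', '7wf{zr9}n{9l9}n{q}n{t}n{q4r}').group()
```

Unlike `match`, `search` isn't anchored — it looks for the pattern anywhere in the string.
The match spans [3:8] → '{zr9}'.

'{zr9}'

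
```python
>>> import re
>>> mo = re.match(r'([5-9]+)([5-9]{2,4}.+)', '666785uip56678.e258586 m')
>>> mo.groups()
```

The pattern matches one or more of a character in [5-9] (captured); then 2 to 4 of a character in [5-9], then one or more of any character (captured).
With `match`, the pattern is implicitly anchored at the beginning.
The match spans [0:24] → '666785uip56678.e258586 m'.
Captured: group 1 = '6667', group 2 = '85uip56678.e258586 m'.

('6667', '85uip56678.e258586 m')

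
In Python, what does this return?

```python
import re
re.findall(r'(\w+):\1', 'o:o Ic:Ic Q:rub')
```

After group 1 captures some text, `\1` only succeeds where that same text appears again.
Scanning left to right: at [0:3] match 'o:o', group 1 = 'o'; at [4:9] match 'Ic:Ic', group 1 = 'Ic'.
One capturing group, so `findall` returns just the captured substring from each match — 2 in all.

['o', 'Ic']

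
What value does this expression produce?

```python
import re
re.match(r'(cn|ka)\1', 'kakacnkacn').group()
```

`\1` has to match the exact text group 1 already captured.
`re.match` only tries the pattern at the start of the string.
The match spans [0:4] → 'kaka'.
Captured: group 1 = 'ka'.

'kaka'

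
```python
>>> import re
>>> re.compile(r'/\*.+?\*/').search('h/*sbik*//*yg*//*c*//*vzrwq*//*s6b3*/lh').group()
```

'/*sbik*/'

With the lazy modifier that quantifier settles for the fewest repetitions that let the rest of the pattern succeed (the atoms after it are unaffected and can still be greedy).
The match spans [1:9] → '/*sbik*/'.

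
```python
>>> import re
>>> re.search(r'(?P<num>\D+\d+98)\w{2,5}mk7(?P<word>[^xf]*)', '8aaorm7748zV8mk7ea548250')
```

Pattern: one or more of a non-digit, then one or more of a digit, then the literal '98' (captured as 'num'); then 2 to 5 of a word character, then the literal 'mk7'; then zero or more of any character except [xf] (captured as 'word').
`search` walks the string left to right and returns the first match it finds.
Here the pattern never matches, so the call returns None.

None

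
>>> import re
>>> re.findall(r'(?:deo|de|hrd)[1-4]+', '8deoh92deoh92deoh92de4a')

['de4']

`findall` yields the raw match text (1 of them) because the pattern has no groups.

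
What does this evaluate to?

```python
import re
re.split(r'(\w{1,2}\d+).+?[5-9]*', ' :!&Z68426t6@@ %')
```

[' :!&', 'Z68426', '@@ %']

This matches 1 to 2 of a word character, then one or more of a digit (captured); then one or more of any character (lazy), then zero or more of a character in [5-9].
Because the quantifier is non-greedy, it stops expanding at the earliest point where the rest of the pattern can succeed.
Matches to split on: at [4:12] → 'Z68426t6'.
`re.split` interleaves the captured-group text with the surrounding fragments.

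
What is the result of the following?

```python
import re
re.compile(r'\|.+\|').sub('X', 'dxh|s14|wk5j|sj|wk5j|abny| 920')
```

'dxhX 920'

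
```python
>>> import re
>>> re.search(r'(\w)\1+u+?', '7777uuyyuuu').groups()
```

('7',)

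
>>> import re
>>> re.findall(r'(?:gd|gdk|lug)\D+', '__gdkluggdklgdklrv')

['gdkluggdklgdklrv']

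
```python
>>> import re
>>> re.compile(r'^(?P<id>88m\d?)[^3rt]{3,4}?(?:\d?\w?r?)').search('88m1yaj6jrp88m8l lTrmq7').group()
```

This matches anchored at the start of the string; then the literal '88m', then optionally a digit (captured as 'id'); then 3 to 4 of any character except [3rt] (lazy); then optionally a digit, then optionally a word character, then optionally the literal 'r' (non-capturing group).
`re.search` scans for the first position where the pattern succeeds.
The match spans [0:10] → '88m1yaj6jr'.
Captured: group 1 = '88m1'.

'88m1yaj6jr'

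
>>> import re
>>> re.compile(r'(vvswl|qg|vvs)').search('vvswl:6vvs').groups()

('vvswl',)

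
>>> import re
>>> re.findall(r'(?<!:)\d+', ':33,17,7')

['3', '17', '7']

`(?!…)`/`(?<!…)` only lets a position through if the neighbouring text does NOT match; no characters are consumed.
Since nothing is captured, `findall` lists the 3 matched substrings directly.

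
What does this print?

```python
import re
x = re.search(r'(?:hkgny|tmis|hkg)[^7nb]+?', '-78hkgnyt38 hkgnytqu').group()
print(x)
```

Unlike `match`, `search` isn't anchored — it looks for the pattern anywhere in the string.
The match spans [3:9] → 'hkgnyt'.

hkgnyt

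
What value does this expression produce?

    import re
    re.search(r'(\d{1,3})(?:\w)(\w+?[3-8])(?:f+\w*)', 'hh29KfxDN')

None

This matches 1 to 3 of a digit (captured); then a word character (non-capturing group); then one or more of a word character (lazy), then a character in [3-8] (captured); then one or more of a literal 'f', then zero or more of a word character (non-capturing group).
`search` walks the string left to right and returns the first match it finds.
Here the pattern never matches, so the call returns None.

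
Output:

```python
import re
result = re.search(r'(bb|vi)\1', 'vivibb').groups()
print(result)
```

('vi',)

The match spans [0:4] → 'vivi'.
Captured: group 1 = 'vi'.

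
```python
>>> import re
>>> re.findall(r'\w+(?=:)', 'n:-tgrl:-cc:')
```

['n', 'tgrl', 'cc']

Lookahead/lookbehind check context without consuming it, so the matched span excludes the asserted characters.
Walking the string: at [0:1] → 'n'; at [3:7] → 'tgrl'; at [9:11] → 'cc'.
No capturing groups, so `findall` returns the 3 full match strings.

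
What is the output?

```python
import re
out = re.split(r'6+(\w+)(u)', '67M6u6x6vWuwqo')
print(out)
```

['', '7M6u6x6vW', 'u', 'wqo']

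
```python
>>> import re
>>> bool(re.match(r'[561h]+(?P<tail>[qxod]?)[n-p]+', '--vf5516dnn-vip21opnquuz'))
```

This matches one or more of one of [561h]; then optionally one of [qxod] (captured as 'tail'); then one or more of a character in [n-p].
`re.match` won't scan ahead — the pattern has to work from the very first character.
Here position 0 doesn't satisfy it, so the call returns None, and `bool(None)` is False.

False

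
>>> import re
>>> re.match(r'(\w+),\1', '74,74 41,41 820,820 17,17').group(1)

The match spans [0:5] → '74,74'.
Captured: group 1 = '74'.

'74'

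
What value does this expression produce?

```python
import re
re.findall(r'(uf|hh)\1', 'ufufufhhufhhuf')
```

['uf']

A backreference is literal: `\1` must see the identical characters the first group matched.
`findall` collects group 1 from the one match (1 total).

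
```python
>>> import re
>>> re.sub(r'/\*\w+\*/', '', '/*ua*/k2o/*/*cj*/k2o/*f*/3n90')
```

Matches: at [0:6] → '/*ua*/'; at [11:17] → '/*cj*/'; at [20:25] → '/*f*/'.
Every occurrence is swapped for ''.

'k2o/*k2o3n90'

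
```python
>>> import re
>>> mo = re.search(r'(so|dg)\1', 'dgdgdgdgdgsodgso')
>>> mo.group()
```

A backreference is literal: `\1` must see the identical characters the first group matched.
The match spans [0:4] → 'dgdg'.

'dgdg'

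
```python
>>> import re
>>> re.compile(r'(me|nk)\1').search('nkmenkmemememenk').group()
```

After group 1 captures some text, `\1` only succeeds where that same text appears again.
`search` walks the string left to right and returns the first match it finds.
The match spans [6:10] → 'meme'.
Captured: group 1 = 'me'.

'meme'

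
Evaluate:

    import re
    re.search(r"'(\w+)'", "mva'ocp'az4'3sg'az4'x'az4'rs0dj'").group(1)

`re.search` scans for the first position where the pattern succeeds.
The match spans [3:8] → "'ocp'".
Captured: group 1 = 'ocp'.

'ocp'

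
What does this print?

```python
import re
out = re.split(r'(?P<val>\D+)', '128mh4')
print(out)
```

['128', 'mh', '4']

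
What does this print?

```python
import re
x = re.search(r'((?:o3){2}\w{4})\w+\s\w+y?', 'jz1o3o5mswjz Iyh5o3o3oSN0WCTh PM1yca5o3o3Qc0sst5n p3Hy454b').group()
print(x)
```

o3o3oSN0WCTh PM1yca5o3o3Qc0sst5n

Pattern: the literal 'o3' repeated 2 times, then exactly 4 of a word character (captured); then one or more of a word character; then whitespace, then one or more of a word character, then optionally a literal 'y'.
The match spans [17:49] → 'o3o3oSN0WCTh PM1yca5o3o3Qc0sst5n'.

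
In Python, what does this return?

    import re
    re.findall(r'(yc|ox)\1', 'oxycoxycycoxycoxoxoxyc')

['yc', 'ox']

`\1` has to match the exact text group 1 already captured.
Scanning left to right: at [6:10] match 'ycyc', group 1 = 'yc'; at [14:18] match 'oxox', group 1 = 'ox'.
With a single group, `findall` returns only what that group captured — 2 items.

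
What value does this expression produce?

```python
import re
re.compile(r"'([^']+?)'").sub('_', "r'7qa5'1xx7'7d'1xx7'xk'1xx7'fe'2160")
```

Matches: at [1:7] → "'7qa5'"; at [11:15] → "'7d'"; at [19:23] → "'xk'"; at [27:31] → "'fe'".
`sub` substitutes '_' at each match site.

'r_1xx7_1xx7_1xx7_2160'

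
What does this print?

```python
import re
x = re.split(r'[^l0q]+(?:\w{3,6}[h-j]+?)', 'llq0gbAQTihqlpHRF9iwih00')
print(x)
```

This matches one or more of any character except [l0q]; then 3 to 6 of a word character, then one or more of a character in [h-j] (lazy) (non-capturing group).
Matches to split on: at [4:11] → 'gbAQTih'; at [13:22] → 'pHRF9iwih'.
Splitting on the pattern gives 3 pieces.

['llq0', 'ql', '00']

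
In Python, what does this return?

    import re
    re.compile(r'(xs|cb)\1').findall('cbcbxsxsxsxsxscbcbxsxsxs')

`\1` has to match the exact text group 1 already captured.
Walking the string: at [0:4] match 'cbcb', group 1 = 'cb'; at [4:8] match 'xsxs', group 1 = 'xs'; at [8:12] match 'xsxs', group 1 = 'xs'; at [14:18] match 'cbcb', group 1 = 'cb'; at [18:22] match 'xsxs', group 1 = 'xs'.
`findall` collects group 1 from each match (5 total).

['cb', 'xs', 'xs', 'cb', 'xs']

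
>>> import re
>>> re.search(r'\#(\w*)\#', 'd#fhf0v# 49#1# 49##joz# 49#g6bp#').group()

'#fhf0v#'

`re.search` scans for the first position where the pattern succeeds.
The match spans [1:8] → '#fhf0v#'.
Captured: group 1 = 'fhf0v'.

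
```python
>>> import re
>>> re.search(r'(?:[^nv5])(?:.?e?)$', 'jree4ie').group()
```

'4ie'

The pattern matches any character except [nv5] (non-capturing group); then optionally any character, then optionally a literal 'e' (non-capturing group); then anchored at the end.
`re.search` scans for the first position where the pattern succeeds.
The match spans [4:7] → '4ie'.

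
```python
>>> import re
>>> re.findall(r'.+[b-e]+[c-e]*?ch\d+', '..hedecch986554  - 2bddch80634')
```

['..hedecch986554  - 2bddch80634']

The pattern matches one or more of any character, then one or more of a character in [b-e], then zero or more of a character in [c-e] (lazy); then the literal 'ch', then one or more of a digit.
Matches: at [0:30] → '..hedecch986554  - 2bddch80634'.
Since nothing is captured, `findall` lists the 1 matched substring directly.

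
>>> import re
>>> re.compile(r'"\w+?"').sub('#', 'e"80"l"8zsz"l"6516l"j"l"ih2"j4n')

Every occurrence is swapped for '#'.

'e#l#l#j#ih2"j4n'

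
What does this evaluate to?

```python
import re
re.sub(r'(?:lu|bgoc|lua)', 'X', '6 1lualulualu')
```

Alternation isn't longest-match — the leftmost alternative that fits at this position is chosen.
Matches: at [3:5] → 'lu'; at [6:8] → 'lu'; at [8:10] → 'lu'; at [11:13] → 'lu'.
Each match is replaced by 'X'.

'6 1XaXXaX'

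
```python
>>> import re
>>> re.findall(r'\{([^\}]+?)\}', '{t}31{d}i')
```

Because there's exactly one group, `findall` drops the full match and keeps group 1 from each hit.

['t', 'd']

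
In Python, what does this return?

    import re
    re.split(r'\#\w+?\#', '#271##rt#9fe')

Matches to split on: at [0:5] → '#271#'; at [5:9] → '#rt#'.
`split` removes every match and returns the 3 fragments in between.

['', '', '9fe']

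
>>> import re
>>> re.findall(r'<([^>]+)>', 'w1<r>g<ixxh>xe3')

One capturing group, so `findall` returns just the captured substring from each match — 2 in all.

['r', 'ixxh']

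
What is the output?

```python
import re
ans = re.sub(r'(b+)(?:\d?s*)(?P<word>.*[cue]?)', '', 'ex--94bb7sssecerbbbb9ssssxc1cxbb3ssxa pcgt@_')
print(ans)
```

The pattern matches one or more of a literal 'b' (captured); then optionally a digit, then zero or more of the literal 's' (non-capturing group); then zero or more of any character, then optionally one of [cue] (captured as 'word').
Matches: at [6:44] → 'bb7sssecerbbbb9ssssxc1cxbb3ssxa pcgt@_'.
Each match is replaced by ''.

ex--94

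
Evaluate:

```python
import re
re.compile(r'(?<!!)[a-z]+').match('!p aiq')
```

None

The negative lookaround is zero-width — it rules out positions where the adjacent text would match, without consuming anything.
`match` is anchored at position 0; if the pattern doesn't fit there, it returns None.
Here the pattern fails at index 0, so the call returns None.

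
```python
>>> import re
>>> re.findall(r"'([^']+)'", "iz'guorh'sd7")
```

['guorh']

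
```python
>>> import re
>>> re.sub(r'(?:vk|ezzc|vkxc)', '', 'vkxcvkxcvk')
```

Branches in `(...|...)` are attempted left-to-right; the first branch that allows the whole pattern to succeed is taken.
`sub` substitutes '' at each match site.

'xcxc'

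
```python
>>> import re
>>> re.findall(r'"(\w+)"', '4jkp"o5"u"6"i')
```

['o5', '6']

With a single group, `findall` returns only what that group captured — 2 items.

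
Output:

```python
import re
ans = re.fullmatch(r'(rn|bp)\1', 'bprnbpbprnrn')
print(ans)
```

`\1` is not a pattern — it's the concrete string captured by group 1, re-applied verbatim.
`fullmatch` succeeds only if the pattern covers the string from start to end.
Here there's no way to consume every character, so the call returns None.

None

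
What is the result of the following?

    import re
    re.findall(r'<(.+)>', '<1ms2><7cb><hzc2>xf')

['1ms2><7cb><hzc2']

One capturing group, so `findall` returns just the captured substring from the one match — 1 in all.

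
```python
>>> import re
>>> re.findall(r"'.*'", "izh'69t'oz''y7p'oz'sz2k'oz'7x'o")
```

["'69t'oz''y7p'oz'sz2k'oz'7x'"]

Matches: at [3:30] → "'69t'oz''y7p'oz'sz2k'oz'7x'".
`findall` yields the raw match text (1 of them) because the pattern has no groups.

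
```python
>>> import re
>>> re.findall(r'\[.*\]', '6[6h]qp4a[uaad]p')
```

['[6h]qp4a[uaad]']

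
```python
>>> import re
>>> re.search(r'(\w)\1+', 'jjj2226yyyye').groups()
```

('j',)

`\1` is not a pattern — it's the concrete string captured by group 1, re-applied verbatim.
`re.search` tries every starting position until one works.
The match spans [0:3] → 'jjj'.
Captured: group 1 = 'j'.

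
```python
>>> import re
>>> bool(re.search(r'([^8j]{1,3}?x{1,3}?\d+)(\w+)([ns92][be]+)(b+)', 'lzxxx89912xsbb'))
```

The pattern matches 1 to 3 of any character except [8j] (lazy), then 1 to 3 of a literal 'x' (lazy), then one or more of a digit (captured); then one or more of a word character (captured); then one of [ns92], then one or more of one of [be] (captured); then one or more of a literal 'b' (captured).
`re.search` tries every starting position until one works.
The match spans [0:14] → 'lzxxx89912xsbb'.
Captured: group 1 = 'lzxxx89912', group 2 = 'x', group 3 = 'sb', group 4 = 'b'.

True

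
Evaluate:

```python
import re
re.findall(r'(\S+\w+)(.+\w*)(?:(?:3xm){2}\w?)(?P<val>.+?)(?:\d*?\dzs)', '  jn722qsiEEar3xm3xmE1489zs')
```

[('jn722qsiEEa', 'r', '1')]

This matches one or more of a non-whitespace character, then one or more of a word character (captured); then one or more of any character, then zero or more of a word character (captured); then the literal '3xm' repeated 2 times, then optionally a word character (non-capturing group); then one or more of any character (lazy) (captured as 'val'); then zero or more of a digit (lazy), then a digit, then the literal 'zs' (non-capturing group).
Multiple groups make `findall` return tuples — one 3-tuple for the one match.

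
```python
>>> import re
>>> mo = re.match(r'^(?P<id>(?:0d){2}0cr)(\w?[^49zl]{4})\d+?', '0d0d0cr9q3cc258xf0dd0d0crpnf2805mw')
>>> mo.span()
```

Pattern: anchored at the start of the string; then the literal '0d' repeated 2 times, then the literal '0cr' (captured as 'id'); then optionally a word character, then exactly 4 of any character except [49zl] (captured); then one or more of a digit (lazy).
Because the quantifier is non-greedy, it stops expanding at the earliest point where the rest of the pattern can succeed.
`re.match` won't scan ahead — the pattern has to work from the very first character.
The match spans [0:13] → '0d0d0cr9q3cc2'.
Captured: group 1 = '0d0d0cr', group 2 = '9q3cc'.

(0, 13)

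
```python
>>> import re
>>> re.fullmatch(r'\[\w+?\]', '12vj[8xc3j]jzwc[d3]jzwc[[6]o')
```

None

`re.fullmatch` is like wrapping the pattern in `^…$` (in single-line mode).
Here there's no way to consume every character, so the call returns None.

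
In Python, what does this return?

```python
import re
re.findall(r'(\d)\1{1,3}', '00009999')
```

['0', '9']

After group 1 captures some text, `\1` only succeeds where that same text appears again.
With a single group, `findall` returns only what that group captured — 2 items.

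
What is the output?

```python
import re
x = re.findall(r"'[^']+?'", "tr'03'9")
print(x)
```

With no groups in the pattern, `findall` gives back each whole match — 1 here.

["'03'"]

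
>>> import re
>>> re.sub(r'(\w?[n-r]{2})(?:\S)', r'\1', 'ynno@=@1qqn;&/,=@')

'ynn@=@1qq;&/,=@'

The pattern matches optionally a word character, then exactly 2 of a character in [n-r] (captured); then a non-whitespace character (non-capturing group).
Matches: at [0:4] → 'ynno'; at [7:11] → '1qqn'.
`\1` in the replacement pulls in group 1's text for each match.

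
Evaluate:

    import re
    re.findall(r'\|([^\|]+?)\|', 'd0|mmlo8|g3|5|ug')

['mmlo8', '5']

With a single group, `findall` returns only what that group captured — 2 items.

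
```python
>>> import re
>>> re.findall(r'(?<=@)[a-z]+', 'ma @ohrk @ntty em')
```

The `(?=…)`/`(?<=…)` assertion just peeks at neighbouring text; it doesn't advance the match position.
Walking the string: at [4:8] → 'ohrk'; at [10:14] → 'ntty'.
`findall` yields the raw match text (2 of them) because the pattern has no groups.

['ohrk', 'ntty']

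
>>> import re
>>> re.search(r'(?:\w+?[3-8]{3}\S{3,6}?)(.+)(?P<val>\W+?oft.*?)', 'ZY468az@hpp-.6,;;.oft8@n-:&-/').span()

Pattern: one or more of a word character (lazy), then exactly 3 of a character in [3-8], then 3 to 6 of a non-whitespace character (lazy) (non-capturing group); then one or more of any character (captured); then one or more of a non-word character (lazy), then the literal 'oft', then zero or more of any character (lazy) (captured as 'val').
A non-greedy quantifier consumes as few characters as it can — just enough that the remainder of the pattern still matches from where it stops; whatever follows it matches normally.
Unlike `match`, `search` isn't anchored — it looks for the pattern anywhere in the string.
The match spans [0:21] → 'ZY468az@hpp-.6,;;.oft'.
Captured: group 1 = 'hpp-.6,;;', group 2 = '.oft'.

(0, 21)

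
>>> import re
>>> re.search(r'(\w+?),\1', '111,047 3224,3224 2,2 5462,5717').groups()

The match spans [8:17] → '3224,3224'.
Captured: group 1 = '3224'.

('3224',)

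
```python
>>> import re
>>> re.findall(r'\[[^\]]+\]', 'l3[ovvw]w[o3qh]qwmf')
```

Scanning left to right: at [2:8] → '[ovvw]'; at [9:15] → '[o3qh]'.
Since nothing is captured, `findall` lists the 2 matched substrings directly.

['[ovvw]', '[o3qh]']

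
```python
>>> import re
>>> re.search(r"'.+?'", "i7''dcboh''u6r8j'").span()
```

(2, 10)

Lazy quantifiers expand one character at a time until the remainder of the pattern can match.
The match spans [2:10] → "''dcboh'".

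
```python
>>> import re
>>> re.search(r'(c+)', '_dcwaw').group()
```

'c'

The pattern matches one or more of a literal 'c' (captured).
`search` walks the string left to right and returns the first match it finds.
The match spans [2:3] → 'c'.
Captured: group 1 = 'c'.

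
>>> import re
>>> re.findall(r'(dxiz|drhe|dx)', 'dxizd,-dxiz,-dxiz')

Branches in `(...|...)` are attempted left-to-right; the first branch that allows the whole pattern to succeed is taken.
One capturing group, so `findall` returns just the captured substring from each match — 3 in all.

['dxiz', 'dxiz', 'dxiz']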